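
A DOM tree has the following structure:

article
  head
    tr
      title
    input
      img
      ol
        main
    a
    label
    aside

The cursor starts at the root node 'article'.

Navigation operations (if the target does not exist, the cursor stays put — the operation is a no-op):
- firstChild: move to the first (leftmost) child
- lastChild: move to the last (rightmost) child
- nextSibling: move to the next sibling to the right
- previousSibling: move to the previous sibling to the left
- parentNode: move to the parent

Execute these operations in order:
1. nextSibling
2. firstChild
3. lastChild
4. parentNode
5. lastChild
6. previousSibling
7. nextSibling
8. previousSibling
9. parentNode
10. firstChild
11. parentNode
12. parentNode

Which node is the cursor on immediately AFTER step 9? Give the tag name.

Answer: head

Derivation:
After 1 (nextSibling): article (no-op, stayed)
After 2 (firstChild): head
After 3 (lastChild): aside
After 4 (parentNode): head
After 5 (lastChild): aside
After 6 (previousSibling): label
After 7 (nextSibling): aside
After 8 (previousSibling): label
After 9 (parentNode): head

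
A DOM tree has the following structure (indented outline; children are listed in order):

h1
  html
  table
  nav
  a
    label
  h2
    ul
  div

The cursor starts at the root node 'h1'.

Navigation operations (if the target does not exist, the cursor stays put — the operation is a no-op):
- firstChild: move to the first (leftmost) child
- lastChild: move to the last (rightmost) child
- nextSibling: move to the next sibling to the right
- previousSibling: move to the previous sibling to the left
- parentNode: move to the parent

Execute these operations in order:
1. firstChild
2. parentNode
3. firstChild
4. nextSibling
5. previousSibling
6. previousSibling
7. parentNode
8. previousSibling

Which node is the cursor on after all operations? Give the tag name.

Answer: h1

Derivation:
After 1 (firstChild): html
After 2 (parentNode): h1
After 3 (firstChild): html
After 4 (nextSibling): table
After 5 (previousSibling): html
After 6 (previousSibling): html (no-op, stayed)
After 7 (parentNode): h1
After 8 (previousSibling): h1 (no-op, stayed)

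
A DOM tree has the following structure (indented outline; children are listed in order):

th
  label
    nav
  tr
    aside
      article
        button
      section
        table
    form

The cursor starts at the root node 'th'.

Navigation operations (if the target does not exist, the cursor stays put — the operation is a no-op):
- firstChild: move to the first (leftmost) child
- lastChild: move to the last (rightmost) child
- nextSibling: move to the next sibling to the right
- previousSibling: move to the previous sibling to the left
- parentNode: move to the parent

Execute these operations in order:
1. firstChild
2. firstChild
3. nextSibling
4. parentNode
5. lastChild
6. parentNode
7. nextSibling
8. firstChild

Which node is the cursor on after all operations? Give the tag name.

Answer: aside

Derivation:
After 1 (firstChild): label
After 2 (firstChild): nav
After 3 (nextSibling): nav (no-op, stayed)
After 4 (parentNode): label
After 5 (lastChild): nav
After 6 (parentNode): label
After 7 (nextSibling): tr
After 8 (firstChild): aside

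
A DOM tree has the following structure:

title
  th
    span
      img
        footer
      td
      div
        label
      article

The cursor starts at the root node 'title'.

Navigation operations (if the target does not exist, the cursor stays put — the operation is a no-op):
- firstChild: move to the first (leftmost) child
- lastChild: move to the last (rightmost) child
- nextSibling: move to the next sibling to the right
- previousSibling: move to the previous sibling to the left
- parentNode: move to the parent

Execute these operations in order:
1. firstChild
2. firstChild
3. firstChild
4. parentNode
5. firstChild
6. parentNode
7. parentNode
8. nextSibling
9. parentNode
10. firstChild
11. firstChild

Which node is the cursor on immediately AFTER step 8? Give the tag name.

After 1 (firstChild): th
After 2 (firstChild): span
After 3 (firstChild): img
After 4 (parentNode): span
After 5 (firstChild): img
After 6 (parentNode): span
After 7 (parentNode): th
After 8 (nextSibling): th (no-op, stayed)

Answer: th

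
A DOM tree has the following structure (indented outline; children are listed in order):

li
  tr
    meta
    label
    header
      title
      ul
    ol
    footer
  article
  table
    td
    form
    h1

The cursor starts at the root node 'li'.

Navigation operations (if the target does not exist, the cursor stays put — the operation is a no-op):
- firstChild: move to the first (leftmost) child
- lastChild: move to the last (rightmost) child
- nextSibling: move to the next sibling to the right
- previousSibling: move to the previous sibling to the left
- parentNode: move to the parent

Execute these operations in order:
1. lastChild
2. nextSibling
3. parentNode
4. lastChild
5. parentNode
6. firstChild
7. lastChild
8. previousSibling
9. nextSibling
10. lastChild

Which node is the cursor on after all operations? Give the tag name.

After 1 (lastChild): table
After 2 (nextSibling): table (no-op, stayed)
After 3 (parentNode): li
After 4 (lastChild): table
After 5 (parentNode): li
After 6 (firstChild): tr
After 7 (lastChild): footer
After 8 (previousSibling): ol
After 9 (nextSibling): footer
After 10 (lastChild): footer (no-op, stayed)

Answer: footer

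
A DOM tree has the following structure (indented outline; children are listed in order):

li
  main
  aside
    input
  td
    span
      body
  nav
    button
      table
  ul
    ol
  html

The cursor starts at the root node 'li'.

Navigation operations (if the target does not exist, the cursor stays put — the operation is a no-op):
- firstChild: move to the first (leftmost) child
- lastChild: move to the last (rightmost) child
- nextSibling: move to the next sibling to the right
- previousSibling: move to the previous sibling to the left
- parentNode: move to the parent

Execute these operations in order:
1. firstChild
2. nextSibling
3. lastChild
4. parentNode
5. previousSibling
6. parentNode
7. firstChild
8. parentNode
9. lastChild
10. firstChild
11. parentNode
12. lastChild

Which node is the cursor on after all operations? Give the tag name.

After 1 (firstChild): main
After 2 (nextSibling): aside
After 3 (lastChild): input
After 4 (parentNode): aside
After 5 (previousSibling): main
After 6 (parentNode): li
After 7 (firstChild): main
After 8 (parentNode): li
After 9 (lastChild): html
After 10 (firstChild): html (no-op, stayed)
After 11 (parentNode): li
After 12 (lastChild): html

Answer: html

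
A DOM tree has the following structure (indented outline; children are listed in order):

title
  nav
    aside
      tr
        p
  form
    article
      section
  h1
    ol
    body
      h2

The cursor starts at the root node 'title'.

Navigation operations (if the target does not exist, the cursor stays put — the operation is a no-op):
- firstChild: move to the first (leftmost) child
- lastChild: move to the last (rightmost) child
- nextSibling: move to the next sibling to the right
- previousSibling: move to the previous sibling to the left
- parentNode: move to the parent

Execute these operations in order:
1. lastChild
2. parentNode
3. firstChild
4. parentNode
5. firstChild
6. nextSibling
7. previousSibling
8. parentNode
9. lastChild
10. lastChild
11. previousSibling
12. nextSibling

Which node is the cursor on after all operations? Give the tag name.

Answer: body

Derivation:
After 1 (lastChild): h1
After 2 (parentNode): title
After 3 (firstChild): nav
After 4 (parentNode): title
After 5 (firstChild): nav
After 6 (nextSibling): form
After 7 (previousSibling): nav
After 8 (parentNode): title
After 9 (lastChild): h1
After 10 (lastChild): body
After 11 (previousSibling): ol
After 12 (nextSibling): body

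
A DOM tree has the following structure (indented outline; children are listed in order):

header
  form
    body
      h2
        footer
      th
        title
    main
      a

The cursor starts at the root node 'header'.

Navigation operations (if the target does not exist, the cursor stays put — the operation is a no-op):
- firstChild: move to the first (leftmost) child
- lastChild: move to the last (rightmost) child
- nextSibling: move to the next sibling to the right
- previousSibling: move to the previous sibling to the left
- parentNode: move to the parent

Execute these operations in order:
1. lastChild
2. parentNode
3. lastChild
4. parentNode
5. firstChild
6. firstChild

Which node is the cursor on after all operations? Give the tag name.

After 1 (lastChild): form
After 2 (parentNode): header
After 3 (lastChild): form
After 4 (parentNode): header
After 5 (firstChild): form
After 6 (firstChild): body

Answer: body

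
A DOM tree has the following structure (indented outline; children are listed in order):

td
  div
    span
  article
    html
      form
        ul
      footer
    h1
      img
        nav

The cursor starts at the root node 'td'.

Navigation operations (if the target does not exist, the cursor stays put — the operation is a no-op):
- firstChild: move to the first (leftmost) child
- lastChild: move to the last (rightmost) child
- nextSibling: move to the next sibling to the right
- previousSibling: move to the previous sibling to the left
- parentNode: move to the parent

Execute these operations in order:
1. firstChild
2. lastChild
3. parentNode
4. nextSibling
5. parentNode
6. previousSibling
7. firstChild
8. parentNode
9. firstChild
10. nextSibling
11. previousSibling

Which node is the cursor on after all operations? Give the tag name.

After 1 (firstChild): div
After 2 (lastChild): span
After 3 (parentNode): div
After 4 (nextSibling): article
After 5 (parentNode): td
After 6 (previousSibling): td (no-op, stayed)
After 7 (firstChild): div
After 8 (parentNode): td
After 9 (firstChild): div
After 10 (nextSibling): article
After 11 (previousSibling): div

Answer: div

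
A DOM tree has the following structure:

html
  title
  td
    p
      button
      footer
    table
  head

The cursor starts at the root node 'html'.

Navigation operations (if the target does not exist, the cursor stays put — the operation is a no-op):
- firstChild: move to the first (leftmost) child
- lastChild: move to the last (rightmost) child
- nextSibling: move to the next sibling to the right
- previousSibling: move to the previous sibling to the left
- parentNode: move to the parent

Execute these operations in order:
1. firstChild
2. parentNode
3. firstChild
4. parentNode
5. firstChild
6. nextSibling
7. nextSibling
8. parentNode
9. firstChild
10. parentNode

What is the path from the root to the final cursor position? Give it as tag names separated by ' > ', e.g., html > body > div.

Answer: html

Derivation:
After 1 (firstChild): title
After 2 (parentNode): html
After 3 (firstChild): title
After 4 (parentNode): html
After 5 (firstChild): title
After 6 (nextSibling): td
After 7 (nextSibling): head
After 8 (parentNode): html
After 9 (firstChild): title
After 10 (parentNode): html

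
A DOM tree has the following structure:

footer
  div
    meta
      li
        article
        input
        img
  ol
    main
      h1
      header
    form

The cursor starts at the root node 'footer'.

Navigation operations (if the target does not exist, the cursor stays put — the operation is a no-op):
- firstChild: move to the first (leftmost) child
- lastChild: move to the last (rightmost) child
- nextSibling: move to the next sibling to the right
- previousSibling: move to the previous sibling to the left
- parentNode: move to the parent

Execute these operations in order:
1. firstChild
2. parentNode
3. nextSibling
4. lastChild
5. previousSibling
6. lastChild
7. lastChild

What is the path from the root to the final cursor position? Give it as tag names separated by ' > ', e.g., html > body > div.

After 1 (firstChild): div
After 2 (parentNode): footer
After 3 (nextSibling): footer (no-op, stayed)
After 4 (lastChild): ol
After 5 (previousSibling): div
After 6 (lastChild): meta
After 7 (lastChild): li

Answer: footer > div > meta > li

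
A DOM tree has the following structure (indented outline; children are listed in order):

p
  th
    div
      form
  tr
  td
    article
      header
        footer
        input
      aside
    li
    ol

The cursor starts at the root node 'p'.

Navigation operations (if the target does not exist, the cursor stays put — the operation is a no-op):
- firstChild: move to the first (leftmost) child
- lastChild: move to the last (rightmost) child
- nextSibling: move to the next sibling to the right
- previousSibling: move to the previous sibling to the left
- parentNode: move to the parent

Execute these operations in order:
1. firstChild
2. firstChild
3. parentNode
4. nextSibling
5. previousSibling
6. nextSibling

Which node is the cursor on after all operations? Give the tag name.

After 1 (firstChild): th
After 2 (firstChild): div
After 3 (parentNode): th
After 4 (nextSibling): tr
After 5 (previousSibling): th
After 6 (nextSibling): tr

Answer: tr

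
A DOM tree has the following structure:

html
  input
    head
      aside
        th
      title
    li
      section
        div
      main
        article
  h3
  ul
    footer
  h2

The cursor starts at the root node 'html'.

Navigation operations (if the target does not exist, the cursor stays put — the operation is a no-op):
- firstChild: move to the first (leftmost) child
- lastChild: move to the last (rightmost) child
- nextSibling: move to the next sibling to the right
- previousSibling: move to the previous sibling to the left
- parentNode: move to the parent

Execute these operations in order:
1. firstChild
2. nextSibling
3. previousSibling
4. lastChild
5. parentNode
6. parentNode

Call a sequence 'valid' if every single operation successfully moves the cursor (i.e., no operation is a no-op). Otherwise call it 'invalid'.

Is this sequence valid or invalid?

After 1 (firstChild): input
After 2 (nextSibling): h3
After 3 (previousSibling): input
After 4 (lastChild): li
After 5 (parentNode): input
After 6 (parentNode): html

Answer: valid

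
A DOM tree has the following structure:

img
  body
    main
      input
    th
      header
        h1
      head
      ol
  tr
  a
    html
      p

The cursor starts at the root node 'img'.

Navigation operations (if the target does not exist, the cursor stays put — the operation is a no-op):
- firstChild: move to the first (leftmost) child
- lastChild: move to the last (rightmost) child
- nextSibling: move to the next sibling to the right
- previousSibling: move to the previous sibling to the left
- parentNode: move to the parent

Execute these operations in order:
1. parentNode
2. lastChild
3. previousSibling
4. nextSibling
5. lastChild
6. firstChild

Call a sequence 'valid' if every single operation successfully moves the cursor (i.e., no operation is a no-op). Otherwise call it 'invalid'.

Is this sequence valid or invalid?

Answer: invalid

Derivation:
After 1 (parentNode): img (no-op, stayed)
After 2 (lastChild): a
After 3 (previousSibling): tr
After 4 (nextSibling): a
After 5 (lastChild): html
After 6 (firstChild): p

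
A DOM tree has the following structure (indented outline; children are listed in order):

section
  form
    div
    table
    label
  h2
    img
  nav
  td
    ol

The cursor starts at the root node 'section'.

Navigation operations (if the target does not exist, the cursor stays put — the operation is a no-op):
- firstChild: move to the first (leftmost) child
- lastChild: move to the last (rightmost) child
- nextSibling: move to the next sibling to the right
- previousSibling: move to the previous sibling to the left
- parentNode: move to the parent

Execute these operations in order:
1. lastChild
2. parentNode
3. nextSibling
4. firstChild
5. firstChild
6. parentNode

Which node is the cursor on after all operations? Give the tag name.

After 1 (lastChild): td
After 2 (parentNode): section
After 3 (nextSibling): section (no-op, stayed)
After 4 (firstChild): form
After 5 (firstChild): div
After 6 (parentNode): form

Answer: form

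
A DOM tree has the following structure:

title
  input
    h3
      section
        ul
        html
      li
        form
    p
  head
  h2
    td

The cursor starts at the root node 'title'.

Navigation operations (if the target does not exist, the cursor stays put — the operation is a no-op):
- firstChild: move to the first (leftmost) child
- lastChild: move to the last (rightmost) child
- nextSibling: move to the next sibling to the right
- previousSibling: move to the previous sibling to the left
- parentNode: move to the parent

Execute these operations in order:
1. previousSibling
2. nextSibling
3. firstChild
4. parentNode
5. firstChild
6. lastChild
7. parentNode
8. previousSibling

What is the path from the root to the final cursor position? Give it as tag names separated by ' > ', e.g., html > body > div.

Answer: title > input

Derivation:
After 1 (previousSibling): title (no-op, stayed)
After 2 (nextSibling): title (no-op, stayed)
After 3 (firstChild): input
After 4 (parentNode): title
After 5 (firstChild): input
After 6 (lastChild): p
After 7 (parentNode): input
After 8 (previousSibling): input (no-op, stayed)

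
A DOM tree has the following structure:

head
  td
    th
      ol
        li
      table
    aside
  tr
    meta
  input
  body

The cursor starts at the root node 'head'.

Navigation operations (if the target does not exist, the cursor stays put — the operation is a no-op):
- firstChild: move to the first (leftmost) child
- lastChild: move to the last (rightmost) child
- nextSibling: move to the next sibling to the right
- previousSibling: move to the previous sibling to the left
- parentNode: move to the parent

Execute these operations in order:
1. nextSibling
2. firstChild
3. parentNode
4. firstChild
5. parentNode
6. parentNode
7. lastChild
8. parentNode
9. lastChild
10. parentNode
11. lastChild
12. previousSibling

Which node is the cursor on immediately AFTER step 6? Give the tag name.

After 1 (nextSibling): head (no-op, stayed)
After 2 (firstChild): td
After 3 (parentNode): head
After 4 (firstChild): td
After 5 (parentNode): head
After 6 (parentNode): head (no-op, stayed)

Answer: head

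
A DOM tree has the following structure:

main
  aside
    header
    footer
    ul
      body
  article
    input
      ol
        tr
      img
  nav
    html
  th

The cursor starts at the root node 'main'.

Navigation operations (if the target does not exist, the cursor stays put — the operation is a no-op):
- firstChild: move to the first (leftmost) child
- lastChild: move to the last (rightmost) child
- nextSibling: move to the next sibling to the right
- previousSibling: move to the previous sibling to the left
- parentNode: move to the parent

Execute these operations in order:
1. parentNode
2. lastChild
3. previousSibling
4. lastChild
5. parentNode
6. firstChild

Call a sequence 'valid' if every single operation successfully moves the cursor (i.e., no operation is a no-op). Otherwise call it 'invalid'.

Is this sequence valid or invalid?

Answer: invalid

Derivation:
After 1 (parentNode): main (no-op, stayed)
After 2 (lastChild): th
After 3 (previousSibling): nav
After 4 (lastChild): html
After 5 (parentNode): nav
After 6 (firstChild): html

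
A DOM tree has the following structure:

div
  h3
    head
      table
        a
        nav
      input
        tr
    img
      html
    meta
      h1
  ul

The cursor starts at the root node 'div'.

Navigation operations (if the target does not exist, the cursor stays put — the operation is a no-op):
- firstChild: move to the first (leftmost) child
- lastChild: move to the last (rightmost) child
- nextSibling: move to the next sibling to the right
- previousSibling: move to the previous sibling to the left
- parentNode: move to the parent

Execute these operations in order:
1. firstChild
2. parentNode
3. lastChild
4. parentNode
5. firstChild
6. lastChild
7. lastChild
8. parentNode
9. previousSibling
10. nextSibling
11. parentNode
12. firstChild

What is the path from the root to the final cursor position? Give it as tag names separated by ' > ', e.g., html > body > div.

After 1 (firstChild): h3
After 2 (parentNode): div
After 3 (lastChild): ul
After 4 (parentNode): div
After 5 (firstChild): h3
After 6 (lastChild): meta
After 7 (lastChild): h1
After 8 (parentNode): meta
After 9 (previousSibling): img
After 10 (nextSibling): meta
After 11 (parentNode): h3
After 12 (firstChild): head

Answer: div > h3 > head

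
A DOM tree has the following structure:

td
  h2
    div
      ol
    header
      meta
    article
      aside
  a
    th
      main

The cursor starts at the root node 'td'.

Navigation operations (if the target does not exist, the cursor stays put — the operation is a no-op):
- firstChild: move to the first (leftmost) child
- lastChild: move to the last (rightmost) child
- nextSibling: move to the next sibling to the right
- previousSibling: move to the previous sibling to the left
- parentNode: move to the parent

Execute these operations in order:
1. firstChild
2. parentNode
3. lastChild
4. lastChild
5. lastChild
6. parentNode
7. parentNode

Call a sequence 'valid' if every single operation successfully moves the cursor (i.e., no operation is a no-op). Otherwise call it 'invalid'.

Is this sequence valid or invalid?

Answer: valid

Derivation:
After 1 (firstChild): h2
After 2 (parentNode): td
After 3 (lastChild): a
After 4 (lastChild): th
After 5 (lastChild): main
After 6 (parentNode): th
After 7 (parentNode): a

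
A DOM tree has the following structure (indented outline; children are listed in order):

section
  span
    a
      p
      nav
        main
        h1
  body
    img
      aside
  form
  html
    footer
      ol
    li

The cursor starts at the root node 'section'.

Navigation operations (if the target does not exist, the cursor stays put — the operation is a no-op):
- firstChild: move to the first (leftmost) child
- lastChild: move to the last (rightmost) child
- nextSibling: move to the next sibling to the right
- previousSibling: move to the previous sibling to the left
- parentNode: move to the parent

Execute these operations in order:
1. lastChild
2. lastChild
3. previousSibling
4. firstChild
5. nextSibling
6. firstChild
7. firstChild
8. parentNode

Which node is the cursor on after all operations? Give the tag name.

Answer: footer

Derivation:
After 1 (lastChild): html
After 2 (lastChild): li
After 3 (previousSibling): footer
After 4 (firstChild): ol
After 5 (nextSibling): ol (no-op, stayed)
After 6 (firstChild): ol (no-op, stayed)
After 7 (firstChild): ol (no-op, stayed)
After 8 (parentNode): footer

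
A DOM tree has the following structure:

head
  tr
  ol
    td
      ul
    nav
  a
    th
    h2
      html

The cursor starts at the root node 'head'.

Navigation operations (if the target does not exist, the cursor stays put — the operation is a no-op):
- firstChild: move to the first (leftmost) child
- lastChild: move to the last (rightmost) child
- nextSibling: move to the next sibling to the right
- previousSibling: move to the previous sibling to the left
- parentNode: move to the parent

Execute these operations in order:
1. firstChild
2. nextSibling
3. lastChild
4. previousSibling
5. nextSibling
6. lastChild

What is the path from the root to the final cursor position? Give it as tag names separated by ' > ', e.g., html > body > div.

Answer: head > ol > nav

Derivation:
After 1 (firstChild): tr
After 2 (nextSibling): ol
After 3 (lastChild): nav
After 4 (previousSibling): td
After 5 (nextSibling): nav
After 6 (lastChild): nav (no-op, stayed)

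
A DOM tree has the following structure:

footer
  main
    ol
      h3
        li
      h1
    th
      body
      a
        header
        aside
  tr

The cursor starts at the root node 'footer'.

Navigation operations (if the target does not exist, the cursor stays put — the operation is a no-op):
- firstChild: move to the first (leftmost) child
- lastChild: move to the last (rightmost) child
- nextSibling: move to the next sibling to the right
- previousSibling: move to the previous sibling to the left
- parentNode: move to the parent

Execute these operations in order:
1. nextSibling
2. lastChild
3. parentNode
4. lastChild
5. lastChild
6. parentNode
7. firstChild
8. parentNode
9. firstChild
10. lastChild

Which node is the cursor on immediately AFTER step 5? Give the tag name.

Answer: tr

Derivation:
After 1 (nextSibling): footer (no-op, stayed)
After 2 (lastChild): tr
After 3 (parentNode): footer
After 4 (lastChild): tr
After 5 (lastChild): tr (no-op, stayed)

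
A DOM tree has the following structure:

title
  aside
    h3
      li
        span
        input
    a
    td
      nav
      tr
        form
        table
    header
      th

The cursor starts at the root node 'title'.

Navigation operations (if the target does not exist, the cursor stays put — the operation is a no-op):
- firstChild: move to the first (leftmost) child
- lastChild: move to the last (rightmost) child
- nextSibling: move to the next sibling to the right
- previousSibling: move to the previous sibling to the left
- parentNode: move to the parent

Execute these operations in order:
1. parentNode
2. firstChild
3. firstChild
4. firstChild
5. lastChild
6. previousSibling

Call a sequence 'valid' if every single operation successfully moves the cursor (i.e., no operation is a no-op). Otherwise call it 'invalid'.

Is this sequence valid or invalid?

After 1 (parentNode): title (no-op, stayed)
After 2 (firstChild): aside
After 3 (firstChild): h3
After 4 (firstChild): li
After 5 (lastChild): input
After 6 (previousSibling): span

Answer: invalid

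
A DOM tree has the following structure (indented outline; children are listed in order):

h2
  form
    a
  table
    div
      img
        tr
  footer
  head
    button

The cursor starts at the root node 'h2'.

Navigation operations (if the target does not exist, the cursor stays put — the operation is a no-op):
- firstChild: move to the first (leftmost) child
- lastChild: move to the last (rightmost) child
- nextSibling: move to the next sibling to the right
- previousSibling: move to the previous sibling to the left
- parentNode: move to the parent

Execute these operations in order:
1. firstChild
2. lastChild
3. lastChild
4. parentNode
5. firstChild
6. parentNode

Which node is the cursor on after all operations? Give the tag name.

After 1 (firstChild): form
After 2 (lastChild): a
After 3 (lastChild): a (no-op, stayed)
After 4 (parentNode): form
After 5 (firstChild): a
After 6 (parentNode): form

Answer: form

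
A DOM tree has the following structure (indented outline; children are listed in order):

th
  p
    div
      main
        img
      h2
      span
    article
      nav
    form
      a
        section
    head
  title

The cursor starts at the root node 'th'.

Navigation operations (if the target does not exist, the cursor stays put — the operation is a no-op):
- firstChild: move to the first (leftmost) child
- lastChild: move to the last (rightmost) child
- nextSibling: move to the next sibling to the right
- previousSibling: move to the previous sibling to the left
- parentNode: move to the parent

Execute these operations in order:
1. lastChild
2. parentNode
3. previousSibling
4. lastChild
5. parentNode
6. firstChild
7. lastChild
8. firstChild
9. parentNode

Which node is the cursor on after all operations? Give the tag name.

Answer: p

Derivation:
After 1 (lastChild): title
After 2 (parentNode): th
After 3 (previousSibling): th (no-op, stayed)
After 4 (lastChild): title
After 5 (parentNode): th
After 6 (firstChild): p
After 7 (lastChild): head
After 8 (firstChild): head (no-op, stayed)
After 9 (parentNode): p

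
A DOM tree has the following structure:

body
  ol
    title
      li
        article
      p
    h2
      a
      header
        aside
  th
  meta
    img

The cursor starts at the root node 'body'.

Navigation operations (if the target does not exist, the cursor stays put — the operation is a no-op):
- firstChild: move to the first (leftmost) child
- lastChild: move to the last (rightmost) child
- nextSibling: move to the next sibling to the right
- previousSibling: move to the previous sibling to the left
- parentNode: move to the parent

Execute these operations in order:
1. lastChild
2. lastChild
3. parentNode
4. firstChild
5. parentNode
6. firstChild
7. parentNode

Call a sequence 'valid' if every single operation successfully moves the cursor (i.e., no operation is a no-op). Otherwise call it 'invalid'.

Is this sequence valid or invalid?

Answer: valid

Derivation:
After 1 (lastChild): meta
After 2 (lastChild): img
After 3 (parentNode): meta
After 4 (firstChild): img
After 5 (parentNode): meta
After 6 (firstChild): img
After 7 (parentNode): meta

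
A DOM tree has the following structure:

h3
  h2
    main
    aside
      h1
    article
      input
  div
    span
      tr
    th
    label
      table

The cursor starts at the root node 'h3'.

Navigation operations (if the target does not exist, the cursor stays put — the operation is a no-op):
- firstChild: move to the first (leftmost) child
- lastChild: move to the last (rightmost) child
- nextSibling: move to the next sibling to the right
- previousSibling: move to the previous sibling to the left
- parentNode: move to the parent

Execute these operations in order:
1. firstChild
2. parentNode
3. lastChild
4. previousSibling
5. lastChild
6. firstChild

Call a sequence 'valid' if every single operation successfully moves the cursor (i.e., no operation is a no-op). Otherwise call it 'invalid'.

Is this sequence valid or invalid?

After 1 (firstChild): h2
After 2 (parentNode): h3
After 3 (lastChild): div
After 4 (previousSibling): h2
After 5 (lastChild): article
After 6 (firstChild): input

Answer: valid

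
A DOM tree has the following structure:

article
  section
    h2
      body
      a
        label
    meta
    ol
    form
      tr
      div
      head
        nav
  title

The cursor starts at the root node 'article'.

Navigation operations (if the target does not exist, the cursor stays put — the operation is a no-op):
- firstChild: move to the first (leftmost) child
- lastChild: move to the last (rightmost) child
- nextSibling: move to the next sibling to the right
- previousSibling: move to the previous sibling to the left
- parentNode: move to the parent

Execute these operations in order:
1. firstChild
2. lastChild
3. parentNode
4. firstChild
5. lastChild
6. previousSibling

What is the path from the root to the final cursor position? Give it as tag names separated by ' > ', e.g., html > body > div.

Answer: article > section > h2 > body

Derivation:
After 1 (firstChild): section
After 2 (lastChild): form
After 3 (parentNode): section
After 4 (firstChild): h2
After 5 (lastChild): a
After 6 (previousSibling): body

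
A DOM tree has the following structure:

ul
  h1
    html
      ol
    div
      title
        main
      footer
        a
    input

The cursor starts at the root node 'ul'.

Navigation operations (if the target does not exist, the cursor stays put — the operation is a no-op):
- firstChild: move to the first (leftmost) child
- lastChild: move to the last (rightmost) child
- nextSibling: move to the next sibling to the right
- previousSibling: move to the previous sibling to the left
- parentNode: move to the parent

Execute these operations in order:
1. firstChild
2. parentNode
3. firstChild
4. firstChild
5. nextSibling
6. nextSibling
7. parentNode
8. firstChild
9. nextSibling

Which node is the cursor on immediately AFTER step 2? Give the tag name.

After 1 (firstChild): h1
After 2 (parentNode): ul

Answer: ul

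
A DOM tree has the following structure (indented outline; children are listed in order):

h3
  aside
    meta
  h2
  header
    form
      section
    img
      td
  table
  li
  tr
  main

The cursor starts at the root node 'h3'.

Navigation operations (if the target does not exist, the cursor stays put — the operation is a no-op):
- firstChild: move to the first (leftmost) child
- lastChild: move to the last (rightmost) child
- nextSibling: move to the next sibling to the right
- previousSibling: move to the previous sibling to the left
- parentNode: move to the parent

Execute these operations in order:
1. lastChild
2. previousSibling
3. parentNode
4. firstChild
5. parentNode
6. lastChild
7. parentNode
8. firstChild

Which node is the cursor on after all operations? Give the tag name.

After 1 (lastChild): main
After 2 (previousSibling): tr
After 3 (parentNode): h3
After 4 (firstChild): aside
After 5 (parentNode): h3
After 6 (lastChild): main
After 7 (parentNode): h3
After 8 (firstChild): aside

Answer: aside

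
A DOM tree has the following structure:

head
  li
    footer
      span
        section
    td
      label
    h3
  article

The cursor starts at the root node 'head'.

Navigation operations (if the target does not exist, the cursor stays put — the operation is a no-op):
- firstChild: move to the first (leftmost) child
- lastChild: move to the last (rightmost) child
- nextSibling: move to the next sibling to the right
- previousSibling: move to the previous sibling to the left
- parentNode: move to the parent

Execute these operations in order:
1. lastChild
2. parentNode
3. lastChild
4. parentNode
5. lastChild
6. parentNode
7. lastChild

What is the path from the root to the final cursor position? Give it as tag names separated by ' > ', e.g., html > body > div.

Answer: head > article

Derivation:
After 1 (lastChild): article
After 2 (parentNode): head
After 3 (lastChild): article
After 4 (parentNode): head
After 5 (lastChild): article
After 6 (parentNode): head
After 7 (lastChild): article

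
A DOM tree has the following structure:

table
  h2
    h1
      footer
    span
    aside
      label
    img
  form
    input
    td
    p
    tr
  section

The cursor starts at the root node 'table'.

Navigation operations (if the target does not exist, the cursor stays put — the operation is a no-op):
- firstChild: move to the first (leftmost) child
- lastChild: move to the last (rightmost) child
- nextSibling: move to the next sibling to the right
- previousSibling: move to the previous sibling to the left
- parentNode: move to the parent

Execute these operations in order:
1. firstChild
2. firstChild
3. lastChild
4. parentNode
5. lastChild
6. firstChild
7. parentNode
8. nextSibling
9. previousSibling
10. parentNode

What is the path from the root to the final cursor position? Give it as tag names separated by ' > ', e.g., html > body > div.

After 1 (firstChild): h2
After 2 (firstChild): h1
After 3 (lastChild): footer
After 4 (parentNode): h1
After 5 (lastChild): footer
After 6 (firstChild): footer (no-op, stayed)
After 7 (parentNode): h1
After 8 (nextSibling): span
After 9 (previousSibling): h1
After 10 (parentNode): h2

Answer: table > h2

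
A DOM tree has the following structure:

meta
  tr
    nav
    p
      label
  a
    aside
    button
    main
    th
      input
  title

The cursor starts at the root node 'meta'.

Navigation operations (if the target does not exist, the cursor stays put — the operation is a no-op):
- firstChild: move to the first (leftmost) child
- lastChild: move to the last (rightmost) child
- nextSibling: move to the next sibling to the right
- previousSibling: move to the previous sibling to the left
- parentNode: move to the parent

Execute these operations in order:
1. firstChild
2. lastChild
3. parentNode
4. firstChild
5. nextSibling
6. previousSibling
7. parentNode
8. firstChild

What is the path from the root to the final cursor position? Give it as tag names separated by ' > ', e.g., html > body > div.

After 1 (firstChild): tr
After 2 (lastChild): p
After 3 (parentNode): tr
After 4 (firstChild): nav
After 5 (nextSibling): p
After 6 (previousSibling): nav
After 7 (parentNode): tr
After 8 (firstChild): nav

Answer: meta > tr > nav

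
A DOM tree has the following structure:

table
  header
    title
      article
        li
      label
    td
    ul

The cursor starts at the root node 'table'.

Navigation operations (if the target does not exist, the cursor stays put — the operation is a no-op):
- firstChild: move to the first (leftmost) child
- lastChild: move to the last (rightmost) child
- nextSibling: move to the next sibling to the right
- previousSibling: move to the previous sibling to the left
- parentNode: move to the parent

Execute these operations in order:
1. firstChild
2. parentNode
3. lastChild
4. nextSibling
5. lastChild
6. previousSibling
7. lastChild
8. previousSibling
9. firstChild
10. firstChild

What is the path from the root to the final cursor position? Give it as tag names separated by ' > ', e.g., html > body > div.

Answer: table > header > title > article > li

Derivation:
After 1 (firstChild): header
After 2 (parentNode): table
After 3 (lastChild): header
After 4 (nextSibling): header (no-op, stayed)
After 5 (lastChild): ul
After 6 (previousSibling): td
After 7 (lastChild): td (no-op, stayed)
After 8 (previousSibling): title
After 9 (firstChild): article
After 10 (firstChild): li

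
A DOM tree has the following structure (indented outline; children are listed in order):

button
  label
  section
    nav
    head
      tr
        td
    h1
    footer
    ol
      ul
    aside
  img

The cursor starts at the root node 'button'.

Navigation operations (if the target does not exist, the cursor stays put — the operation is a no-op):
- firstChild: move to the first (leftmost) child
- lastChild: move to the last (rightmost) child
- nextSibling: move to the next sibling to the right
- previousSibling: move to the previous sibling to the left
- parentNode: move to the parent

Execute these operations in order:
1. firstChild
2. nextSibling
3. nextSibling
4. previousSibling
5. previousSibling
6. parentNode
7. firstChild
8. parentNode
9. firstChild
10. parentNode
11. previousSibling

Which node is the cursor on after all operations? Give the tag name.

After 1 (firstChild): label
After 2 (nextSibling): section
After 3 (nextSibling): img
After 4 (previousSibling): section
After 5 (previousSibling): label
After 6 (parentNode): button
After 7 (firstChild): label
After 8 (parentNode): button
After 9 (firstChild): label
After 10 (parentNode): button
After 11 (previousSibling): button (no-op, stayed)

Answer: button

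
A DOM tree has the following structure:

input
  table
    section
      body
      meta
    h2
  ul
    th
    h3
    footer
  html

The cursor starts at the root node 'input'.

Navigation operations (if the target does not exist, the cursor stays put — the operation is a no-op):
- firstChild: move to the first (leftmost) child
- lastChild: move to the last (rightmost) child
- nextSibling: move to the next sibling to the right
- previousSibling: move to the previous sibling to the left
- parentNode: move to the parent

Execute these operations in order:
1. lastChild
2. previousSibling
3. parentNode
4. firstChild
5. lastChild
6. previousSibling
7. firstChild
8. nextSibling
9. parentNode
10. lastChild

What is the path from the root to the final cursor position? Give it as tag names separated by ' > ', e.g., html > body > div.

After 1 (lastChild): html
After 2 (previousSibling): ul
After 3 (parentNode): input
After 4 (firstChild): table
After 5 (lastChild): h2
After 6 (previousSibling): section
After 7 (firstChild): body
After 8 (nextSibling): meta
After 9 (parentNode): section
After 10 (lastChild): meta

Answer: input > table > section > meta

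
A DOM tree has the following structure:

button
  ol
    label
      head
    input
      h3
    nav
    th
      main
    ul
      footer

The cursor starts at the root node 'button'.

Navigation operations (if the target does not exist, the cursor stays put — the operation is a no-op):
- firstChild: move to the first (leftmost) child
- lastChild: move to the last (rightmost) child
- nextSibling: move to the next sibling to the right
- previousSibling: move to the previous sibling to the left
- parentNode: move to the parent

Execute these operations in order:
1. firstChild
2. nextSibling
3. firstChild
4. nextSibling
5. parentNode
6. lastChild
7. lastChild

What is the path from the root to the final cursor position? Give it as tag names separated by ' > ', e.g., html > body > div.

Answer: button > ol > ul > footer

Derivation:
After 1 (firstChild): ol
After 2 (nextSibling): ol (no-op, stayed)
After 3 (firstChild): label
After 4 (nextSibling): input
After 5 (parentNode): ol
After 6 (lastChild): ul
After 7 (lastChild): footer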